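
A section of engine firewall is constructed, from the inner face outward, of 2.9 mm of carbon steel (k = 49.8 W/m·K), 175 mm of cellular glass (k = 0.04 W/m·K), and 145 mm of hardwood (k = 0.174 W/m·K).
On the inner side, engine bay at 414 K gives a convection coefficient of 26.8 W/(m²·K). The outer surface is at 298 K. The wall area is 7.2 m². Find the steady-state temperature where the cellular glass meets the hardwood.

T ≈ 316 K

Model the wall as resistances in series:
R_inner film = 1/(h_i·A) = 1/(26.8×7.2) = 0.005182 K/W
R_carbon steel = L/(kA) = 0.0029/(49.8×7.2) = 8.088×10^-6 K/W
R_cellular glass = L/(kA) = 0.175/(0.04×7.2) = 0.6076 K/W
R_hardwood = L/(kA) = 0.145/(0.174×7.2) = 0.1157 K/W
R_total = 0.7286 K/W;  Q = ΔT/R_total = 116/0.7286 = 159.2 W
T_interface = T_inner − Q·ΣR(inner→interface) = 414 − 159×0.6128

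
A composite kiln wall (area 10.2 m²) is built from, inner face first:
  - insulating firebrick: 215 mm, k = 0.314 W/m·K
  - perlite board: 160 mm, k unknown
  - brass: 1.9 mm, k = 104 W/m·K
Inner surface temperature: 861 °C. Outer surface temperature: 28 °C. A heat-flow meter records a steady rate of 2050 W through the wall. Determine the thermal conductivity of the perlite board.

k ≈ 0.0462 W/(m·K)

Treating each layer as a thermal resistance in series:
R_insulating firebrick = L/(kA) = 0.215/(0.314×10.2) = 0.06713 K/W
R_brass = L/(kA) = 0.0019/(104×10.2) = 1.791×10^-6 K/W
Sum of known resistances R_other = 0.06713 K/W
Total R = ΔT/Q = 833/2050 = 0.4063 K/W
R_perlite board = R_total − R_other = 0.3392 K/W
k = L/(R·A) = 0.16/(0.3392×10.2)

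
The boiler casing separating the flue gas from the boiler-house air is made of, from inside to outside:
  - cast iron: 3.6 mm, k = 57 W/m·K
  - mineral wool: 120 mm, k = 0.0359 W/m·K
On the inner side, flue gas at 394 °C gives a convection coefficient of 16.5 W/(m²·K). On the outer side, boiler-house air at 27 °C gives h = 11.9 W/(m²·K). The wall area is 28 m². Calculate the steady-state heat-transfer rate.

Q ≈ 2950 W

Series thermal resistances:
R_inner film = 1/(h_i·A) = 1/(16.5×28) = 0.002165 K/W
R_cast iron = L/(kA) = 0.0036/(57×28) = 2.256×10^-6 K/W
R_mineral wool = L/(kA) = 0.12/(0.0359×28) = 0.1194 K/W
R_outer film = 1/(h_o·A) = 1/(11.9×28) = 0.003001 K/W
R_total = 0.1245 K/W
Q = ΔT / R_total = 367 / 0.1245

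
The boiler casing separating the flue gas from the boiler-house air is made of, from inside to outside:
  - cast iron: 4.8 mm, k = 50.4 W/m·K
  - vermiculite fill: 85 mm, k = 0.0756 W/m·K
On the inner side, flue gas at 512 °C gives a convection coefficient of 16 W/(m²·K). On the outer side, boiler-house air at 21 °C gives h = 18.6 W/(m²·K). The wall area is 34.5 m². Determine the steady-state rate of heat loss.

Q ≈ 13700 W

Using the resistance-network approach (series):
R_inner film = 1/(h_i·A) = 1/(16×34.5) = 0.001812 K/W
R_cast iron = L/(kA) = 0.0048/(50.4×34.5) = 2.761×10^-6 K/W
R_vermiculite fill = L/(kA) = 0.085/(0.0756×34.5) = 0.03259 K/W
R_outer film = 1/(h_o·A) = 1/(18.6×34.5) = 0.001558 K/W
R_total = 0.03596 K/W
Q = ΔT / R_total = 491 / 0.03596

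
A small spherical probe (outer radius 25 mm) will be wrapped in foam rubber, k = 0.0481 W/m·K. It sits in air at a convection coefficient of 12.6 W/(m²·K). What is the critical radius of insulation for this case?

For a sphere r_cr = 2k/h = 2×0.0481/12.6
r_cr = 7.63 mm; since the bare radius (25 mm) is above r_cr, any added insulation will reduce heat loss.

r_cr ≈ 7.63 mm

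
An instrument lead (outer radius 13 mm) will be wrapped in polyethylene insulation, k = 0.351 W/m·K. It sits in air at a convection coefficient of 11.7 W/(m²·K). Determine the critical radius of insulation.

r_cr ≈ 30 mm

For a cylinder r_cr = k/h = 0.351/11.7
r_cr = 30 mm; since the bare radius (13 mm) is below r_cr, adding a thin layer of insulation will *increase* heat loss.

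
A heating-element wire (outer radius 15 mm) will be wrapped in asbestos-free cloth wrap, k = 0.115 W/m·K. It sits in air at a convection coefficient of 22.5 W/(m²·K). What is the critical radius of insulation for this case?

For a cylinder r_cr = k/h = 0.115/22.5
r_cr = 5.11 mm; since the bare radius (15 mm) is above r_cr, any added insulation will reduce heat loss.

r_cr ≈ 5.11 mm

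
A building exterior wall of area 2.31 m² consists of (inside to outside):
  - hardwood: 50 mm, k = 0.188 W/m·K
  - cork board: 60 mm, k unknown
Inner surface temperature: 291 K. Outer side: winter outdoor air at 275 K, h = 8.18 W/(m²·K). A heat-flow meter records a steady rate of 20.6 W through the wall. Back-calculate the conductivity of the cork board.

Using the resistance-network approach (series):
R_hardwood = L/(kA) = 0.05/(0.188×2.31) = 0.1151 K/W
R_outer film = 1/(h_o·A) = 1/(8.18×2.31) = 0.05292 K/W
Sum of known resistances R_other = 0.1681 K/W
Total R = ΔT/Q = 16/20.6 = 0.7767 K/W
R_cork board = R_total − R_other = 0.6086 K/W
k = L/(R·A) = 0.06/(0.6086×2.31)

k ≈ 0.0427 W/(m·K)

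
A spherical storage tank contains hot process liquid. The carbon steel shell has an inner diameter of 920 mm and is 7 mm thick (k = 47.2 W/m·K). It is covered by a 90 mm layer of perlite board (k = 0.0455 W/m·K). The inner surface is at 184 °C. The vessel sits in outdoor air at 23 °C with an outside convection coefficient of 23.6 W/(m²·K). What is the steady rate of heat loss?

Spherical conduction: R = (1/r_in − 1/r_out)/(4πk) per layer; series-sum.
R_carbon steel shell = (1/0.46 − 1/0.467)/(4π×47.2) = 5.494×10^-5 K/W
R_perlite board = (1/0.467 − 1/0.557)/(4π×0.0455) = 0.6051 K/W
R_outer film = 1/(h·4πr_o²) = 1/(23.6×4π×0.557²) = 0.01087 K/W
R_total = 0.6161 K/W
Q = ΔT/R_total = 161/0.6161

Q ≈ 261 W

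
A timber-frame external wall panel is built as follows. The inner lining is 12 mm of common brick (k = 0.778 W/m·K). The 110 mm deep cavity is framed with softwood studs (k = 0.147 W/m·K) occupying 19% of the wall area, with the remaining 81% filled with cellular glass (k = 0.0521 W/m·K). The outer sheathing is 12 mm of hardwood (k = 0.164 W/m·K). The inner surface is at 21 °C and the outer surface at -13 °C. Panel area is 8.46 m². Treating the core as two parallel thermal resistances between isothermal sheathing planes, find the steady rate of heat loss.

Sheathing layers in series; stud and cavity paths in parallel between them.
R_inner = 0.012/(0.778×8.46) = 0.001823 K/W
R_stud  = 0.11/(0.147×0.19×8.46) = 0.4655 K/W
R_cav   = 0.11/(0.0521×0.81×8.46) = 0.3081 K/W
1/R_core = 1/R_stud + 1/R_cav → R_core = 0.1854 K/W
R_outer = 0.012/(0.164×8.46) = 0.008649 K/W
R_total = 0.1959 K/W
Q = ΔT/R_total = 34/0.1959

Q ≈ 174 W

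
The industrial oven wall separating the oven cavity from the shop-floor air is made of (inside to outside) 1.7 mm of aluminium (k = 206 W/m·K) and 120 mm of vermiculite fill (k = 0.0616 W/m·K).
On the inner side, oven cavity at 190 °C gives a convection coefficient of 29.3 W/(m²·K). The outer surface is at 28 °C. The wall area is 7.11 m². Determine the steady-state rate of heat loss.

Model the wall as resistances in series:
R_inner film = 1/(h_i·A) = 1/(29.3×7.11) = 0.0048 K/W
R_aluminium = L/(kA) = 0.0017/(206×7.11) = 1.161×10^-6 K/W
R_vermiculite fill = L/(kA) = 0.12/(0.0616×7.11) = 0.274 K/W
R_total = 0.2788 K/W
Q = ΔT / R_total = 162 / 0.2788

Q ≈ 581 W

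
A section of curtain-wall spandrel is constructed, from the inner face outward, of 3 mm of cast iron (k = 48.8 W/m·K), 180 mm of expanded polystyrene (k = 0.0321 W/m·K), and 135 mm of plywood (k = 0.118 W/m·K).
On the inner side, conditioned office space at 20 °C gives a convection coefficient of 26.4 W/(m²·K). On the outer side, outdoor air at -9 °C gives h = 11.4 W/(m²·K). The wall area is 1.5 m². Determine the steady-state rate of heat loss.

Using the resistance-network approach (series):
R_inner film = 1/(h_i·A) = 1/(26.4×1.5) = 0.02525 K/W
R_cast iron = L/(kA) = 0.003/(48.8×1.5) = 4.098×10^-5 K/W
R_expanded polystyrene = L/(kA) = 0.18/(0.0321×1.5) = 3.738 K/W
R_plywood = L/(kA) = 0.135/(0.118×1.5) = 0.7627 K/W
R_outer film = 1/(h_o·A) = 1/(11.4×1.5) = 0.05848 K/W
R_total = 4.585 K/W
Q = ΔT / R_total = 29 / 4.585

Q ≈ 6.33 W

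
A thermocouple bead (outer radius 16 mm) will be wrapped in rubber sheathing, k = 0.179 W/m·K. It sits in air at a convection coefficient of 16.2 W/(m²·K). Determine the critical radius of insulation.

For a sphere r_cr = 2k/h = 2×0.179/16.2
r_cr = 22.1 mm; since the bare radius (16 mm) is below r_cr, adding a thin layer of insulation will *increase* heat loss.

r_cr ≈ 22.1 mm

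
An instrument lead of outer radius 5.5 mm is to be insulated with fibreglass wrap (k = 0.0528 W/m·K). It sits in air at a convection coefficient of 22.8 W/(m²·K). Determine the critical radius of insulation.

For a cylinder r_cr = k/h = 0.0528/22.8
r_cr = 2.32 mm; since the bare radius (5.5 mm) is above r_cr, any added insulation will reduce heat loss.

r_cr ≈ 2.32 mm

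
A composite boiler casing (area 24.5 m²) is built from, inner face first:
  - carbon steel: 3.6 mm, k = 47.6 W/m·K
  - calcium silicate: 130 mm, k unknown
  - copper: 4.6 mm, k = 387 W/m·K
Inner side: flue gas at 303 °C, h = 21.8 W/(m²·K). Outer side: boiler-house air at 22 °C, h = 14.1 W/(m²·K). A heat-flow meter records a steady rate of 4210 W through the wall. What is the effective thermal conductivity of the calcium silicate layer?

k ≈ 0.0856 W/(m·K)

Using the resistance-network approach (series):
R_inner film = 1/(h_i·A) = 1/(21.8×24.5) = 0.001872 K/W
R_carbon steel = L/(kA) = 0.0036/(47.6×24.5) = 3.087×10^-6 K/W
R_copper = L/(kA) = 0.0046/(387×24.5) = 4.852×10^-7 K/W
R_outer film = 1/(h_o·A) = 1/(14.1×24.5) = 0.002895 K/W
Sum of known resistances R_other = 0.004771 K/W
Total R = ΔT/Q = 281/4210 = 0.06675 K/W
R_calcium silicate = R_total − R_other = 0.06198 K/W
k = L/(R·A) = 0.13/(0.06198×24.5)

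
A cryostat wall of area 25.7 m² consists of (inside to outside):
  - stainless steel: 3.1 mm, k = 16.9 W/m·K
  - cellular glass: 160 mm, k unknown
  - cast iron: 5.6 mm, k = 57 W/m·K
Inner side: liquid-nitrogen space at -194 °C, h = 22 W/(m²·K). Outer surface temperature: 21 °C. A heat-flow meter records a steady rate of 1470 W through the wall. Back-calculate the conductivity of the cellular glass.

Model the wall as resistances in series:
R_inner film = 1/(h_i·A) = 1/(22×25.7) = 0.001769 K/W
R_stainless steel = L/(kA) = 0.0031/(16.9×25.7) = 7.137×10^-6 K/W
R_cast iron = L/(kA) = 0.0056/(57×25.7) = 3.823×10^-6 K/W
Sum of known resistances R_other = 0.00178 K/W
Total R = ΔT/Q = 215/1470 = 0.1463 K/W
R_cellular glass = R_total − R_other = 0.1445 K/W
k = L/(R·A) = 0.16/(0.1445×25.7)

k ≈ 0.0431 W/(m·K)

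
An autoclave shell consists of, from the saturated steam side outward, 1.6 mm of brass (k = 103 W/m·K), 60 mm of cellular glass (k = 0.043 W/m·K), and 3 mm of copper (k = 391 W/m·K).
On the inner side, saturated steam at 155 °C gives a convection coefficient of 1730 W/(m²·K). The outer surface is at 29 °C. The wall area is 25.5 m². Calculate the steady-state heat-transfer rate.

Treating each layer as a thermal resistance in series:
R_inner film = 1/(h_i·A) = 1/(1730×25.5) = 2.267×10^-5 K/W
R_brass = L/(kA) = 0.0016/(103×25.5) = 6.092×10^-7 K/W
R_cellular glass = L/(kA) = 0.06/(0.043×25.5) = 0.05472 K/W
R_copper = L/(kA) = 0.003/(391×25.5) = 3.009×10^-7 K/W
R_total = 0.05474 K/W
Q = ΔT / R_total = 126 / 0.05474

Q ≈ 2300 W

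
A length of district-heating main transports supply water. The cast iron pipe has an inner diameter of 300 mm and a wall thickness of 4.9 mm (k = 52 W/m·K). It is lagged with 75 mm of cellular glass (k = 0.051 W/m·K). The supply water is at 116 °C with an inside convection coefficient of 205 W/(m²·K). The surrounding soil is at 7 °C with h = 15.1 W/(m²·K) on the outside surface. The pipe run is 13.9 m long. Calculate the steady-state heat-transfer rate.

Q ≈ 1180 W

For a radial system each layer contributes R = ln(r_out/r_in)/(2πkL); films add R = 1/(hA).
R_inner film = 1/(h_i·2πr₁L) = 1/(205×2π×0.15×13.9) = 3.724×10^-4 K/W
R_cast iron pipe wall = ln(154.9/150)/(2π×52×13.9) = 7.078×10^-6 K/W
R_cellular glass = ln(229.9/154.9)/(2π×0.051×13.9) = 0.08865 K/W
R_outer film = 1/(h_o·2πr_oL) = 1/(15.1×2π×0.2299×13.9) = 0.003298 K/W
R_total = 0.09233 K/W
Q = ΔT/R_total = 109/0.09233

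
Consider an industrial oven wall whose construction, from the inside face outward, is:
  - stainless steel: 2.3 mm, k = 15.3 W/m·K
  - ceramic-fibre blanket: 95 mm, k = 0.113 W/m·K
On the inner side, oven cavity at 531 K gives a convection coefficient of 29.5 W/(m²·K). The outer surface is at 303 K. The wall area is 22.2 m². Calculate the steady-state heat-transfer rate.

Q ≈ 5790 W

Series thermal resistances:
R_inner film = 1/(h_i·A) = 1/(29.5×22.2) = 0.001527 K/W
R_stainless steel = L/(kA) = 0.0023/(15.3×22.2) = 6.771×10^-6 K/W
R_ceramic-fibre blanket = L/(kA) = 0.095/(0.113×22.2) = 0.03787 K/W
R_total = 0.0394 K/W
Q = ΔT / R_total = 228 / 0.0394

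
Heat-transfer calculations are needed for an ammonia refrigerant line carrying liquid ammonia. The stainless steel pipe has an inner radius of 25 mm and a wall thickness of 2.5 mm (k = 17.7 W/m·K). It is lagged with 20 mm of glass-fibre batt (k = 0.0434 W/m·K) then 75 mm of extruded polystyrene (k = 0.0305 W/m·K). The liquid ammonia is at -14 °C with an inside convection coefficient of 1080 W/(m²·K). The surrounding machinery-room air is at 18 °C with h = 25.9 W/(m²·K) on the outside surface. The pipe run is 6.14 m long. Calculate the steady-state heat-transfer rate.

Radial resistances (cylindrical: R_cond = ln(r_o/r_i)/(2πkL), R_conv = 1/(h·2πrL)):
R_inner film = 1/(h_i·2πr₁L) = 1/(1080×2π×0.025×6.14) = 9.6×10^-4 K/W
R_stainless steel pipe wall = ln(27.5/25)/(2π×17.7×6.14) = 1.396×10^-4 K/W
R_glass-fibre batt = ln(47.5/27.5)/(2π×0.0434×6.14) = 0.3264 K/W
R_extruded polystyrene = ln(122.5/47.5)/(2π×0.0305×6.14) = 0.8051 K/W
R_outer film = 1/(h_o·2πr_oL) = 1/(25.9×2π×0.1225×6.14) = 0.00817 K/W
R_total = 1.141 K/W
Q = ΔT/R_total = 32/1.141

Q ≈ 28 W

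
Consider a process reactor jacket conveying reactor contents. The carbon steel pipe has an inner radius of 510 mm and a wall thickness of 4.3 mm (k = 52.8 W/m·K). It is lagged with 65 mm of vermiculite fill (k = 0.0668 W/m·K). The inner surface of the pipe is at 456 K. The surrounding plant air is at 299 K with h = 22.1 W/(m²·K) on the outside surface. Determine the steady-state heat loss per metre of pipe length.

q′ ≈ 530 W/m

Per-layer cylindrical resistances, series-summed:
R_carbon steel pipe wall = ln(514.3/510)/(2π×52.8×1) = 2.531×10^-5 K/W
R_vermiculite fill = ln(579.3/514.3)/(2π×0.0668×1) = 0.2836 K/W
R_outer film = 1/(h_o·2πr_oL) = 1/(22.1×2π×0.5793×1) = 0.01243 K/W
R_total = 0.296 K/W
Q = ΔT/R_total = 157/0.296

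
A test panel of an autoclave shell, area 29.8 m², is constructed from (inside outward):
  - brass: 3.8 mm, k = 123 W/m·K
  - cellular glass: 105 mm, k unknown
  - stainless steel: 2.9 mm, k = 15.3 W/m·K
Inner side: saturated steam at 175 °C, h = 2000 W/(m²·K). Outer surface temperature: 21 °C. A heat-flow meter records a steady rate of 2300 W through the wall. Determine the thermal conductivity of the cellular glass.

Using the resistance-network approach (series):
R_inner film = 1/(h_i·A) = 1/(2000×29.8) = 1.678×10^-5 K/W
R_brass = L/(kA) = 0.0038/(123×29.8) = 1.037×10^-6 K/W
R_stainless steel = L/(kA) = 0.0029/(15.3×29.8) = 6.36×10^-6 K/W
Sum of known resistances R_other = 2.418×10^-5 K/W
Total R = ΔT/Q = 154/2300 = 0.06696 K/W
R_cellular glass = R_total − R_other = 0.06693 K/W
k = L/(R·A) = 0.105/(0.06693×29.8)

k ≈ 0.0526 W/(m·K)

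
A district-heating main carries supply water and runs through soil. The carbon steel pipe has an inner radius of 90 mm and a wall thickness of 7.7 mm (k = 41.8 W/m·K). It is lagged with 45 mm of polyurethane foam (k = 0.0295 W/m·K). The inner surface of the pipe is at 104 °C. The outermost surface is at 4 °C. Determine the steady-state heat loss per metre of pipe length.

q′ ≈ 48.9 W/m

Radial resistances (cylindrical: R_cond = ln(r_o/r_i)/(2πkL), R_conv = 1/(h·2πrL)):
R_carbon steel pipe wall = ln(97.7/90)/(2π×41.8×1) = 3.126×10^-4 K/W
R_polyurethane foam = ln(142.7/97.7)/(2π×0.0295×1) = 2.044 K/W
R_total = 2.044 K/W
Q = ΔT/R_total = 100/2.044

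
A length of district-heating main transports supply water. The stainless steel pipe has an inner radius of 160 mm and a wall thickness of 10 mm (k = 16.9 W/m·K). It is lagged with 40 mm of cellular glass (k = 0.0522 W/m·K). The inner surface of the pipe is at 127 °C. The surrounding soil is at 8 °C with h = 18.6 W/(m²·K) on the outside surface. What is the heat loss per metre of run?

For a radial system each layer contributes R = ln(r_out/r_in)/(2πkL); films add R = 1/(hA).
R_stainless steel pipe wall = ln(170/160)/(2π×16.9×1) = 5.709×10^-4 K/W
R_cellular glass = ln(210/170)/(2π×0.0522×1) = 0.6443 K/W
R_outer film = 1/(h_o·2πr_oL) = 1/(18.6×2π×0.21×1) = 0.04075 K/W
R_total = 0.6856 K/W
Q = ΔT/R_total = 119/0.6856

q′ ≈ 174 W/m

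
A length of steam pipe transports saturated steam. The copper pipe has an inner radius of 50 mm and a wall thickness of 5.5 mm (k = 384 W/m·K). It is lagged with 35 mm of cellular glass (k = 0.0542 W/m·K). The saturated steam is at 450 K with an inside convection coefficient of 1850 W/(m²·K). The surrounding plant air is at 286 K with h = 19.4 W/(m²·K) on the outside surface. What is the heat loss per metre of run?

q′ ≈ 107 W/m

Per-layer cylindrical resistances, series-summed:
R_inner film = 1/(h_i·2πr₁L) = 1/(1850×2π×0.05×1) = 0.001721 K/W
R_copper pipe wall = ln(55.5/50)/(2π×384×1) = 4.325×10^-5 K/W
R_cellular glass = ln(90.5/55.5)/(2π×0.0542×1) = 1.436 K/W
R_outer film = 1/(h_o·2πr_oL) = 1/(19.4×2π×0.0905×1) = 0.09065 K/W
R_total = 1.528 K/W
Q = ΔT/R_total = 164/1.528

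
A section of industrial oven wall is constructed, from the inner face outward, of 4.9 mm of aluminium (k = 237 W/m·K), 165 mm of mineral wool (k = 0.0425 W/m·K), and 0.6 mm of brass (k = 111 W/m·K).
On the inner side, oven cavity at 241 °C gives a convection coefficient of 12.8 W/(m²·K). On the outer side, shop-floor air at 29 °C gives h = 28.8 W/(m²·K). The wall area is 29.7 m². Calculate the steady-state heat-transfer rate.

Q ≈ 1580 W

Thermal resistances in series:
R_inner film = 1/(h_i·A) = 1/(12.8×29.7) = 0.00263 K/W
R_aluminium = L/(kA) = 0.0049/(237×29.7) = 6.961×10^-7 K/W
R_mineral wool = L/(kA) = 0.165/(0.0425×29.7) = 0.1307 K/W
R_brass = L/(kA) = 0.0006/(111×29.7) = 1.82×10^-7 K/W
R_outer film = 1/(h_o·A) = 1/(28.8×29.7) = 0.001169 K/W
R_total = 0.1345 K/W
Q = ΔT / R_total = 212 / 0.1345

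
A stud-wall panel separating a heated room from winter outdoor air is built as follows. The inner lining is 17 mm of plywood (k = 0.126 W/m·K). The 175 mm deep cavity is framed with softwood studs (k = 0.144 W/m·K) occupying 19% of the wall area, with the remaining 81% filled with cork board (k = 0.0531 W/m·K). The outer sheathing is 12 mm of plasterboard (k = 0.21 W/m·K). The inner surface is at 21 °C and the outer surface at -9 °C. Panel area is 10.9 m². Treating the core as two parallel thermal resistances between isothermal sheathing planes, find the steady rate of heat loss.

Sheathing layers in series; stud and cavity paths in parallel between them.
R_inner = 0.017/(0.126×10.9) = 0.01238 K/W
R_stud  = 0.175/(0.144×0.19×10.9) = 0.5868 K/W
R_cav   = 0.175/(0.0531×0.81×10.9) = 0.3733 K/W
1/R_core = 1/R_stud + 1/R_cav → R_core = 0.2281 K/W
R_outer = 0.012/(0.21×10.9) = 0.005242 K/W
R_total = 0.2458 K/W
Q = ΔT/R_total = 30/0.2458

Q ≈ 122 W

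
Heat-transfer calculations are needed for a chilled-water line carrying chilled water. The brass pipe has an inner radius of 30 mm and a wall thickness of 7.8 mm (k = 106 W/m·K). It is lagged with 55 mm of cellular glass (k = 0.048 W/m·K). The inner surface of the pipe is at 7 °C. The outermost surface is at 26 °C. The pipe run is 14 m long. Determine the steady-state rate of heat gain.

Q ≈ 89.3 W

Radial resistances (cylindrical: R_cond = ln(r_o/r_i)/(2πkL), R_conv = 1/(h·2πrL)):
R_brass pipe wall = ln(37.8/30)/(2π×106×14) = 2.479×10^-5 K/W
R_cellular glass = ln(92.8/37.8)/(2π×0.048×14) = 0.2127 K/W
R_total = 0.2127 K/W
Q = ΔT/R_total = 19/0.2127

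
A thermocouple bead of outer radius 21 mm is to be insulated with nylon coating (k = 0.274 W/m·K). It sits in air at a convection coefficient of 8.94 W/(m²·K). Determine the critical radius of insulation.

r_cr ≈ 61.3 mm

For a sphere r_cr = 2k/h = 2×0.274/8.94
r_cr = 61.3 mm; since the bare radius (21 mm) is below r_cr, adding a thin layer of insulation will *increase* heat loss.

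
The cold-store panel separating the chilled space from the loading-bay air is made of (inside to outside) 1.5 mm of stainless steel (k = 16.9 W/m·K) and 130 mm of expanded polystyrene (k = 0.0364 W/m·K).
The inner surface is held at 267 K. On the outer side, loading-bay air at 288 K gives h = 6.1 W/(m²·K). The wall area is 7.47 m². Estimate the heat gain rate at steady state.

Treating each layer as a thermal resistance in series:
R_stainless steel = L/(kA) = 0.0015/(16.9×7.47) = 1.188×10^-5 K/W
R_expanded polystyrene = L/(kA) = 0.13/(0.0364×7.47) = 0.4781 K/W
R_outer film = 1/(h_o·A) = 1/(6.1×7.47) = 0.02195 K/W
R_total = 0.5001 K/W
Q = ΔT / R_total = 21 / 0.5001

Q ≈ 42 W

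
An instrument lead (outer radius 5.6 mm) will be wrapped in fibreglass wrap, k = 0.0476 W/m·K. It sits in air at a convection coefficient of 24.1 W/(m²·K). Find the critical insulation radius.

r_cr ≈ 1.98 mm

For a cylinder r_cr = k/h = 0.0476/24.1
r_cr = 1.98 mm; since the bare radius (5.6 mm) is above r_cr, any added insulation will reduce heat loss.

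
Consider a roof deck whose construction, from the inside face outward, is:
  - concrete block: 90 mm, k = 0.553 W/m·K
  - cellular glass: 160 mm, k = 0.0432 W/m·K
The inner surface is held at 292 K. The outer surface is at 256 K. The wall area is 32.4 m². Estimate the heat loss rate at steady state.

Model the wall as resistances in series:
R_concrete block = L/(kA) = 0.09/(0.553×32.4) = 0.005023 K/W
R_cellular glass = L/(kA) = 0.16/(0.0432×32.4) = 0.1143 K/W
R_total = 0.1193 K/W
Q = ΔT / R_total = 36 / 0.1193

Q ≈ 302 W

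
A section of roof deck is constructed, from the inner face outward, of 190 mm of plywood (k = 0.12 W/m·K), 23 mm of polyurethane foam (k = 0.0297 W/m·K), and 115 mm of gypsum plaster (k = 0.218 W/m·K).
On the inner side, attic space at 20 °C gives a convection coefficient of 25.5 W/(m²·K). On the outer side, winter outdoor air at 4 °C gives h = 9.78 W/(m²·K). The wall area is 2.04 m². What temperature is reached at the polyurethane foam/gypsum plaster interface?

T ≈ 7.33 °C

Series thermal resistances:
R_inner film = 1/(h_i·A) = 1/(25.5×2.04) = 0.01922 K/W
R_plywood = L/(kA) = 0.19/(0.12×2.04) = 0.7761 K/W
R_polyurethane foam = L/(kA) = 0.023/(0.0297×2.04) = 0.3796 K/W
R_gypsum plaster = L/(kA) = 0.115/(0.218×2.04) = 0.2586 K/W
R_outer film = 1/(h_o·A) = 1/(9.78×2.04) = 0.05012 K/W
R_total = 1.484 K/W;  Q = ΔT/R_total = 16/1.484 = 10.78 W
T_interface = T_inner − Q·ΣR(inner→interface) = 20 − 10.8×1.175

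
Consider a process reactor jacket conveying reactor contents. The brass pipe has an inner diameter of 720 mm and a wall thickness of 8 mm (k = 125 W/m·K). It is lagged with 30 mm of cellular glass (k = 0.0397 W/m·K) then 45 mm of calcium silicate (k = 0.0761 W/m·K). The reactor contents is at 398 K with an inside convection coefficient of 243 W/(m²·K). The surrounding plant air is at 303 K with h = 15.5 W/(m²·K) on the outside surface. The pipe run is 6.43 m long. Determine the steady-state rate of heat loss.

Q ≈ 1080 W

Radial resistances (cylindrical: R_cond = ln(r_o/r_i)/(2πkL), R_conv = 1/(h·2πrL)):
R_inner film = 1/(h_i·2πr₁L) = 1/(243×2π×0.36×6.43) = 2.829×10^-4 K/W
R_brass pipe wall = ln(368/360)/(2π×125×6.43) = 4.352×10^-6 K/W
R_cellular glass = ln(398/368)/(2π×0.0397×6.43) = 0.04886 K/W
R_calcium silicate = ln(443/398)/(2π×0.0761×6.43) = 0.03484 K/W
R_outer film = 1/(h_o·2πr_oL) = 1/(15.5×2π×0.443×6.43) = 0.003605 K/W
R_total = 0.08759 K/W
Q = ΔT/R_total = 95/0.08759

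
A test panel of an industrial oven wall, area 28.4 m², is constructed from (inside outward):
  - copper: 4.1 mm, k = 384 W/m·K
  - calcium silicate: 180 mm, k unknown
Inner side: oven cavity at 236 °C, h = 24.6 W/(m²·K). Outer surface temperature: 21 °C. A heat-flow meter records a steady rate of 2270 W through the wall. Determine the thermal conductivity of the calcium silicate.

k ≈ 0.0679 W/(m·K)

Model the wall as resistances in series:
R_inner film = 1/(h_i·A) = 1/(24.6×28.4) = 0.001431 K/W
R_copper = L/(kA) = 0.0041/(384×28.4) = 3.76×10^-7 K/W
Sum of known resistances R_other = 0.001432 K/W
Total R = ΔT/Q = 215/2270 = 0.09471 K/W
R_calcium silicate = R_total − R_other = 0.09328 K/W
k = L/(R·A) = 0.18/(0.09328×28.4)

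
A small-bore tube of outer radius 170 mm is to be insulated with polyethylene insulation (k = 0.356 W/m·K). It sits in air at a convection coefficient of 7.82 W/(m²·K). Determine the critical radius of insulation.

For a cylinder r_cr = k/h = 0.356/7.82
r_cr = 45.5 mm; since the bare radius (170 mm) is above r_cr, any added insulation will reduce heat loss.

r_cr ≈ 45.5 mm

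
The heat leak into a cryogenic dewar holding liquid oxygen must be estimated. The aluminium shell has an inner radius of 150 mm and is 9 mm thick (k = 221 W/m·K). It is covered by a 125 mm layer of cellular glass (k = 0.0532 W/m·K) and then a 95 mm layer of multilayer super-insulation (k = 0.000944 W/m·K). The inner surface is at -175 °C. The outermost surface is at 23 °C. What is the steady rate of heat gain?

Each spherical layer contributes R = (1/r_i − 1/r_o)/(4πk):
R_aluminium shell = (1/0.15 − 1/0.159)/(4π×221) = 1.359×10^-4 K/W
R_cellular glass = (1/0.159 − 1/0.284)/(4π×0.0532) = 4.141 K/W
R_multilayer super-insulation = (1/0.284 − 1/0.379)/(4π×0.000944) = 74.4 K/W
R_total = 78.54 K/W
Q = ΔT/R_total = 198/78.54

Q ≈ 2.52 W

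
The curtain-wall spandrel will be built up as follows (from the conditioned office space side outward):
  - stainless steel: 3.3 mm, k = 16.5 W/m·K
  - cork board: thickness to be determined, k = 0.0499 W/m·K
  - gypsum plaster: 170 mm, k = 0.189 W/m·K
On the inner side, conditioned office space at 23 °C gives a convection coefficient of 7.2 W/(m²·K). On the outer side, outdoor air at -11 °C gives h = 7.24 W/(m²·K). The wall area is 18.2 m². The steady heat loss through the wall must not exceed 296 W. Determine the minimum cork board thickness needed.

Series thermal resistances:
R_inner film = 1/(h_i·A) = 1/(7.2×18.2) = 0.007631 K/W
R_stainless steel = L/(kA) = 0.0033/(16.5×18.2) = 1.099×10^-5 K/W
R_gypsum plaster = L/(kA) = 0.17/(0.189×18.2) = 0.04942 K/W
R_outer film = 1/(h_o·A) = 1/(7.24×18.2) = 0.007589 K/W
Sum of the known resistances R_other = 0.06465 K/W
Required total resistance R_tot = ΔT/Q_allow = 34/296 = 0.1149 K/W
R_cork board = R_tot − R_other = 0.05021 K/W
L = R·k·A = 0.05021×0.0499×18.2

L ≈ 45.6 mm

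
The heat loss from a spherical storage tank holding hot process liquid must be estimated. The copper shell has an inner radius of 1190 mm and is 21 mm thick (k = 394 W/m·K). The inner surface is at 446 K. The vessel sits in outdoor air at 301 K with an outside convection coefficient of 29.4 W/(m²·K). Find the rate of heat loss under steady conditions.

Q ≈ 78400 W

For a spherical shell R = (1/r₁ − 1/r₂)/(4πk); film R = 1/(h·4πr²). In series:
R_copper shell = (1/1.19 − 1/1.211)/(4π×394) = 2.943×10^-6 K/W
R_outer film = 1/(h·4πr_o²) = 1/(29.4×4π×1.211²) = 0.001846 K/W
R_total = 0.001849 K/W
Q = ΔT/R_total = 145/0.001849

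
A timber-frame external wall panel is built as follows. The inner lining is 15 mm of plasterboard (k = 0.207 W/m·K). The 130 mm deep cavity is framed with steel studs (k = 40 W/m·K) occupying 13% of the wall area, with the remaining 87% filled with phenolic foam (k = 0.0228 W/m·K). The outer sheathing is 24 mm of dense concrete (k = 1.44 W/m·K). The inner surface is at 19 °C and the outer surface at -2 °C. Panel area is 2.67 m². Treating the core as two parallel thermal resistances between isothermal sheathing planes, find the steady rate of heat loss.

Sheathing layers in series; stud and cavity paths in parallel between them.
R_inner = 0.015/(0.207×2.67) = 0.02714 K/W
R_stud  = 0.13/(40×0.13×2.67) = 0.009363 K/W
R_cav   = 0.13/(0.0228×0.87×2.67) = 2.455 K/W
1/R_core = 1/R_stud + 1/R_cav → R_core = 0.009328 K/W
R_outer = 0.024/(1.44×2.67) = 0.006242 K/W
R_total = 0.04271 K/W
Q = ΔT/R_total = 21/0.04271

Q ≈ 492 W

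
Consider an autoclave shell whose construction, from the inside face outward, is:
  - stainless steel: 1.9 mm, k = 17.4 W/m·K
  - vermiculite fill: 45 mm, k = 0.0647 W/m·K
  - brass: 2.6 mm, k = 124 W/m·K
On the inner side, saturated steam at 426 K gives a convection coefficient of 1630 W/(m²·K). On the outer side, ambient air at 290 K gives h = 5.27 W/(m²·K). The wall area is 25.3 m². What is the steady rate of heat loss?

Q ≈ 3880 W

Series thermal resistances:
R_inner film = 1/(h_i·A) = 1/(1630×25.3) = 2.425×10^-5 K/W
R_stainless steel = L/(kA) = 0.0019/(17.4×25.3) = 4.316×10^-6 K/W
R_vermiculite fill = L/(kA) = 0.045/(0.0647×25.3) = 0.02749 K/W
R_brass = L/(kA) = 0.0026/(124×25.3) = 8.288×10^-7 K/W
R_outer film = 1/(h_o·A) = 1/(5.27×25.3) = 0.0075 K/W
R_total = 0.03502 K/W
Q = ΔT / R_total = 136 / 0.03502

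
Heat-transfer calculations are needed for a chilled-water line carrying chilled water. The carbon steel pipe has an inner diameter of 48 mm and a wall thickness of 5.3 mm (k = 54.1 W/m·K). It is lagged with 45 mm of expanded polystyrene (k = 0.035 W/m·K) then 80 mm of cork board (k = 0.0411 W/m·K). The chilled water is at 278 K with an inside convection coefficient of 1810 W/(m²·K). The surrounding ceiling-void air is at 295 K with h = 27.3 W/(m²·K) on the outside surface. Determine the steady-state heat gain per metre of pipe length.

q′ ≈ 2.39 W/m

For a radial system each layer contributes R = ln(r_out/r_in)/(2πkL); films add R = 1/(hA).
R_inner film = 1/(h_i·2πr₁L) = 1/(1810×2π×0.024×1) = 0.003664 K/W
R_carbon steel pipe wall = ln(29.3/24)/(2π×54.1×1) = 5.87×10^-4 K/W
R_expanded polystyrene = ln(74.3/29.3)/(2π×0.035×1) = 4.231 K/W
R_cork board = ln(154.3/74.3)/(2π×0.0411×1) = 2.83 K/W
R_outer film = 1/(h_o·2πr_oL) = 1/(27.3×2π×0.1543×1) = 0.03778 K/W
R_total = 7.103 K/W
Q = ΔT/R_total = 17/7.103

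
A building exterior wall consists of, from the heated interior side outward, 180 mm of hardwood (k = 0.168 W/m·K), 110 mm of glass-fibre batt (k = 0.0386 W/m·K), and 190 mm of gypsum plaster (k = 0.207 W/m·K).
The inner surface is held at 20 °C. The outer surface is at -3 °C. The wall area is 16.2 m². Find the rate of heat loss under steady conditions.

Using the resistance-network approach (series):
R_hardwood = L/(kA) = 0.18/(0.168×16.2) = 0.06614 K/W
R_glass-fibre batt = L/(kA) = 0.11/(0.0386×16.2) = 0.1759 K/W
R_gypsum plaster = L/(kA) = 0.19/(0.207×16.2) = 0.05666 K/W
R_total = 0.2987 K/W
Q = ΔT / R_total = 23 / 0.2987

Q ≈ 77 W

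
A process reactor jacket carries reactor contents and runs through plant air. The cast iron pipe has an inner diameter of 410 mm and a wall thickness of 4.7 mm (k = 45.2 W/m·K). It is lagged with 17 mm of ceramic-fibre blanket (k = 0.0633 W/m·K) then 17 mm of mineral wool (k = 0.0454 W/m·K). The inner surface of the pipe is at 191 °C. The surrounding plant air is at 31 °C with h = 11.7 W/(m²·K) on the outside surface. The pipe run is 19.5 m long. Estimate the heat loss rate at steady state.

For a radial system each layer contributes R = ln(r_out/r_in)/(2πkL); films add R = 1/(hA).
R_cast iron pipe wall = ln(209.7/205)/(2π×45.2×19.5) = 4.093×10^-6 K/W
R_ceramic-fibre blanket = ln(226.7/209.7)/(2π×0.0633×19.5) = 0.01005 K/W
R_mineral wool = ln(243.7/226.7)/(2π×0.0454×19.5) = 0.013 K/W
R_outer film = 1/(h_o·2πr_oL) = 1/(11.7×2π×0.2437×19.5) = 0.002862 K/W
R_total = 0.02592 K/W
Q = ΔT/R_total = 160/0.02592

Q ≈ 6170 W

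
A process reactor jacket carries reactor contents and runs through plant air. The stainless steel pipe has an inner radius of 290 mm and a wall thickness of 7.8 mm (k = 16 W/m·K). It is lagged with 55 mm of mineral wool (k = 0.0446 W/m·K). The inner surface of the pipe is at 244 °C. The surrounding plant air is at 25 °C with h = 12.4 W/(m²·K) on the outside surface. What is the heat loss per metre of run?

q′ ≈ 341 W/m

Radial resistances (cylindrical: R_cond = ln(r_o/r_i)/(2πkL), R_conv = 1/(h·2πrL)):
R_stainless steel pipe wall = ln(297.8/290)/(2π×16×1) = 2.64×10^-4 K/W
R_mineral wool = ln(352.8/297.8)/(2π×0.0446×1) = 0.6048 K/W
R_outer film = 1/(h_o·2πr_oL) = 1/(12.4×2π×0.3528×1) = 0.03638 K/W
R_total = 0.6414 K/W
Q = ΔT/R_total = 219/0.6414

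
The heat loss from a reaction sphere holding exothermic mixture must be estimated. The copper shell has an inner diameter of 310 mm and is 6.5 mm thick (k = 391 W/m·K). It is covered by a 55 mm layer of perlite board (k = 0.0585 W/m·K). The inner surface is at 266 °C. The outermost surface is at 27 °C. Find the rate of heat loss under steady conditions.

Q ≈ 112 W

Radial (spherical) resistances in series:
R_copper shell = (1/0.155 − 1/0.1615)/(4π×391) = 5.285×10^-5 K/W
R_perlite board = (1/0.1615 − 1/0.2165)/(4π×0.0585) = 2.14 K/W
R_total = 2.14 K/W
Q = ΔT/R_total = 239/2.14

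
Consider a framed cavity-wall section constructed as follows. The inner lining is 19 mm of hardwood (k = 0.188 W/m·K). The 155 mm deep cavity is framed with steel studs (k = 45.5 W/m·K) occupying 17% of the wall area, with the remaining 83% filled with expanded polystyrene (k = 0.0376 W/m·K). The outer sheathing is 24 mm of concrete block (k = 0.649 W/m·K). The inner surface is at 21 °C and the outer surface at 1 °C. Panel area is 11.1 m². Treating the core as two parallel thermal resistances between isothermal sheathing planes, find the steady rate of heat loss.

Sheathing layers in series; stud and cavity paths in parallel between them.
R_inner = 0.019/(0.188×11.1) = 0.009105 K/W
R_stud  = 0.155/(45.5×0.17×11.1) = 0.001805 K/W
R_cav   = 0.155/(0.0376×0.83×11.1) = 0.4474 K/W
1/R_core = 1/R_stud + 1/R_cav → R_core = 0.001798 K/W
R_outer = 0.024/(0.649×11.1) = 0.003332 K/W
R_total = 0.01423 K/W
Q = ΔT/R_total = 20/0.01423

Q ≈ 1410 W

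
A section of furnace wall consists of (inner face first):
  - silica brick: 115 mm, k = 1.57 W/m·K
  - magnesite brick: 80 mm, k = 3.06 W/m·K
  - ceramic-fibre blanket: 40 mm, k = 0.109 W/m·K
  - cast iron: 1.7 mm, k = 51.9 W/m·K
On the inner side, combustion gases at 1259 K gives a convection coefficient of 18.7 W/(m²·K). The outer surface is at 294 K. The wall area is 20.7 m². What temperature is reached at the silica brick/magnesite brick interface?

T ≈ 1020 K

Thermal resistances in series:
R_inner film = 1/(h_i·A) = 1/(18.7×20.7) = 0.002583 K/W
R_silica brick = L/(kA) = 0.115/(1.57×20.7) = 0.003539 K/W
R_magnesite brick = L/(kA) = 0.08/(3.06×20.7) = 0.001263 K/W
R_ceramic-fibre blanket = L/(kA) = 0.04/(0.109×20.7) = 0.01773 K/W
R_cast iron = L/(kA) = 0.0017/(51.9×20.7) = 1.582×10^-6 K/W
R_total = 0.02511 K/W;  Q = ΔT/R_total = 965/0.02511 = 38420 W
T_interface = T_inner − Q·ΣR(inner→interface) = 1259 − 38400×0.006122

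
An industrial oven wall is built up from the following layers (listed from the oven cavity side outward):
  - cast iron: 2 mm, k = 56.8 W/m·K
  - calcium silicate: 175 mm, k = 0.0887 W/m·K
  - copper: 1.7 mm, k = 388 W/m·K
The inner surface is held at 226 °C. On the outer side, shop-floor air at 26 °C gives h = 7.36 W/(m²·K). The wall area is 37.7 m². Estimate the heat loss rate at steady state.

Q ≈ 3580 W

Model the wall as resistances in series:
R_cast iron = L/(kA) = 0.002/(56.8×37.7) = 9.34×10^-7 K/W
R_calcium silicate = L/(kA) = 0.175/(0.0887×37.7) = 0.05233 K/W
R_copper = L/(kA) = 0.0017/(388×37.7) = 1.162×10^-7 K/W
R_outer film = 1/(h_o·A) = 1/(7.36×37.7) = 0.003604 K/W
R_total = 0.05594 K/W
Q = ΔT / R_total = 200 / 0.05594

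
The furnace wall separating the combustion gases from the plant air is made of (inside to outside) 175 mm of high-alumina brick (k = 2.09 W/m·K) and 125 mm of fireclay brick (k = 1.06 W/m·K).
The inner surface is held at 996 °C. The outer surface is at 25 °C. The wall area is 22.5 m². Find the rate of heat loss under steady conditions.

Using the resistance-network approach (series):
R_high-alumina brick = L/(kA) = 0.175/(2.09×22.5) = 0.003721 K/W
R_fireclay brick = L/(kA) = 0.125/(1.06×22.5) = 0.005241 K/W
R_total = 0.008963 K/W
Q = ΔT / R_total = 971 / 0.008963

Q ≈ 108000 W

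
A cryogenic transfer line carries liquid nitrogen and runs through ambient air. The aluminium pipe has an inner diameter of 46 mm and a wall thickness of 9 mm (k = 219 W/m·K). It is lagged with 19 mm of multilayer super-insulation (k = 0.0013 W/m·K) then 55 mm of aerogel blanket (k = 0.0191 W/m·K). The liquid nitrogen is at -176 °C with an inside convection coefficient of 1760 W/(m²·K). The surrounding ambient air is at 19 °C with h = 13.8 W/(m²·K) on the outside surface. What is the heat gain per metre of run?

q′ ≈ 3.08 W/m

For a radial system each layer contributes R = ln(r_out/r_in)/(2πkL); films add R = 1/(hA).
R_inner film = 1/(h_i·2πr₁L) = 1/(1760×2π×0.023×1) = 0.003932 K/W
R_aluminium pipe wall = ln(32/23)/(2π×219×1) = 2.4×10^-4 K/W
R_multilayer super-insulation = ln(51/32)/(2π×0.0013×1) = 57.06 K/W
R_aerogel blanket = ln(106/51)/(2π×0.0191×1) = 6.096 K/W
R_outer film = 1/(h_o·2πr_oL) = 1/(13.8×2π×0.106×1) = 0.1088 K/W
R_total = 63.27 K/W
Q = ΔT/R_total = 195/63.27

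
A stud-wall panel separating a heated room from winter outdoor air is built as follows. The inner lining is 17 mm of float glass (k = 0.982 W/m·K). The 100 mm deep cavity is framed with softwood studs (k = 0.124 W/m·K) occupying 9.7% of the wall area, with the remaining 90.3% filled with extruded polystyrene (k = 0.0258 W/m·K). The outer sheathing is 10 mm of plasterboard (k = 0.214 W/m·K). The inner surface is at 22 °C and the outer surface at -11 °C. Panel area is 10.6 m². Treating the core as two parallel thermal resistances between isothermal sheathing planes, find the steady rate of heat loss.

Sheathing layers in series; stud and cavity paths in parallel between them.
R_inner = 0.017/(0.982×10.6) = 0.001633 K/W
R_stud  = 0.1/(0.124×0.097×10.6) = 0.7843 K/W
R_cav   = 0.1/(0.0258×0.903×10.6) = 0.4049 K/W
1/R_core = 1/R_stud + 1/R_cav → R_core = 0.2671 K/W
R_outer = 0.01/(0.214×10.6) = 0.004408 K/W
R_total = 0.2731 K/W
Q = ΔT/R_total = 33/0.2731

Q ≈ 121 W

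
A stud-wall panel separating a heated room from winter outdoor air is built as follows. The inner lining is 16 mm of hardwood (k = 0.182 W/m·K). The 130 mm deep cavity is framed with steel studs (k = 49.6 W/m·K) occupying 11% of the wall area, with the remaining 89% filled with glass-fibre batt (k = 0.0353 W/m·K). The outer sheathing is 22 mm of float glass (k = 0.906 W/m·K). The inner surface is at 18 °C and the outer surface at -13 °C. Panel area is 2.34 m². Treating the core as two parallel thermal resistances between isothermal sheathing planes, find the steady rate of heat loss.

Sheathing layers in series; stud and cavity paths in parallel between them.
R_inner = 0.016/(0.182×2.34) = 0.03757 K/W
R_stud  = 0.13/(49.6×0.11×2.34) = 0.01018 K/W
R_cav   = 0.13/(0.0353×0.89×2.34) = 1.768 K/W
1/R_core = 1/R_stud + 1/R_cav → R_core = 0.01012 K/W
R_outer = 0.022/(0.906×2.34) = 0.01038 K/W
R_total = 0.05807 K/W
Q = ΔT/R_total = 31/0.05807

Q ≈ 534 W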